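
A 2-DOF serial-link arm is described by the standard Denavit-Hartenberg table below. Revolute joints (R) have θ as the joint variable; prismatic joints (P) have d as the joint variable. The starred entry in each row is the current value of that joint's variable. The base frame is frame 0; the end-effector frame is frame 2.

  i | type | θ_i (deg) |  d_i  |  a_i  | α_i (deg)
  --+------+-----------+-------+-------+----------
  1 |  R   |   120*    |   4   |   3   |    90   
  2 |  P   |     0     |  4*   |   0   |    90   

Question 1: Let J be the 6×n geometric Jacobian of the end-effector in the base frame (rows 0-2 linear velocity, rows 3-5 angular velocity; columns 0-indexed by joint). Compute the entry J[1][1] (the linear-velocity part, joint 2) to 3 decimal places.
0.500

prismatic axis z_1 = (0.8660,0.5000,0.0000)
J_v[:, 1] = z_1; J_ω[:, 1] = (0,0,0)
entry J[1][1] = 0.5000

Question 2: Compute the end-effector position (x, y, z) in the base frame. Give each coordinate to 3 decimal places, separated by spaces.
1.964 4.598 4.000

after link 1: o_1 = (-1.5000, 2.5981, 4.0000)
after link 2: o_2 = (1.9641, 4.5981, 4.0000)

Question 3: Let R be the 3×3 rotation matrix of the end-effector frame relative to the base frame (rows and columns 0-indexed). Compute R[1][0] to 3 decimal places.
0.866

End-effector x-axis (col 0 of R) = (-0.5000,0.8660,0.0000)
R[1][0] = 0.8660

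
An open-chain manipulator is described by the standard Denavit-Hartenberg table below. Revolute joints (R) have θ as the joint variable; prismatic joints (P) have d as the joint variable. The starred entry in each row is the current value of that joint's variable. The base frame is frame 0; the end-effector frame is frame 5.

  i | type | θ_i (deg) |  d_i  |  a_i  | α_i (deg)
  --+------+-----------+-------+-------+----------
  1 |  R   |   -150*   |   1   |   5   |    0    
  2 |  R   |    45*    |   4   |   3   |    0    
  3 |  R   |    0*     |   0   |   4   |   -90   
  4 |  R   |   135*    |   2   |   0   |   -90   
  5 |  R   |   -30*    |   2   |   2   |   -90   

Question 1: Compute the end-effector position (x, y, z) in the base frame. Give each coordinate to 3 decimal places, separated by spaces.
-2.561 -7.489 5.189

after link 1: o_1 = (-4.3301, -2.5000, 1.0000)
after link 2: o_2 = (-5.1066, -5.3978, 5.0000)
after link 3: o_3 = (-6.1419, -9.2615, 5.0000)
after link 4: o_4 = (-4.2100, -9.7791, 5.0000)
after link 5: o_5 = (-2.5611, -7.4889, 5.1895)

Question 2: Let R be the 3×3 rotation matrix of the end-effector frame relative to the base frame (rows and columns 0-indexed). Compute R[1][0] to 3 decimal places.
0.462

End-effector x-axis (col 0 of R) = (0.6415,0.4621,-0.6124)
R[1][0] = 0.4621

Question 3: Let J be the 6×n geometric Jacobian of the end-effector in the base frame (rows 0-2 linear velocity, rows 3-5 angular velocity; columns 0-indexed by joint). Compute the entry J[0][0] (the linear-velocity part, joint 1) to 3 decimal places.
axis z_0 = ẑ; lever o_n−o_0 = (-2.5611,-7.4889,5.1895)
cross product → J_v[:, 0] = (7.4889,-2.5611,0.0000)
J_ω[:, 0] = z_0
entry J[0][0] = 7.4889

7.489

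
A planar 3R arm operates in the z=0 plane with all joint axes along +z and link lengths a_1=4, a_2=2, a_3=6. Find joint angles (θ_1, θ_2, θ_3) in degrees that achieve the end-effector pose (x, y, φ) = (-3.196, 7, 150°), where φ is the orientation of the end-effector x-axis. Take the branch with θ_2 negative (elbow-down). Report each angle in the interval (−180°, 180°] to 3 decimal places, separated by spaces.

wrist centre = target − a_3·(cos φ, sin φ) = (2.0002, 4.0000)
cos θ_2 = (20.0006−4²−2²)/(2·4·2) = 0.0000; θ_2 = -89.9978° (elbow-down)
β = atan2(4.0000,2.0002) = 63.4332°; ψ = atan2(-2.0000,4.0001) = -26.5646°
θ_1 = β − ψ = 89.9978°
θ_3 = φ − θ_1 − θ_2 = 150.0000° (wrapped to (-180°,180°])

89.998 -89.998 150.000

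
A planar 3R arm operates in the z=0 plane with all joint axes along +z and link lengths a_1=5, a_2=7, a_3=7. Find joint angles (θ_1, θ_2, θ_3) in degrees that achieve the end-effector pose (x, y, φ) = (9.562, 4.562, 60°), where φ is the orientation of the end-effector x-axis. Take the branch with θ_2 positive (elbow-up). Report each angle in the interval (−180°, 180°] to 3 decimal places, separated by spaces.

-90.003 120.002 30.002

wrist centre = target − a_3·(cos φ, sin φ) = (6.0620, -1.5002)
cos θ_2 = (38.9984−5²−7²)/(2·5·7) = -0.5000; θ_2 = 120.0015° (elbow-up)
β = atan2(-1.5002,6.0620) = -13.8999°; ψ = atan2(6.0621,1.4998) = 76.1034°
θ_1 = β − ψ = -90.0032°
θ_3 = φ − θ_1 − θ_2 = 30.0017° (wrapped to (-180°,180°])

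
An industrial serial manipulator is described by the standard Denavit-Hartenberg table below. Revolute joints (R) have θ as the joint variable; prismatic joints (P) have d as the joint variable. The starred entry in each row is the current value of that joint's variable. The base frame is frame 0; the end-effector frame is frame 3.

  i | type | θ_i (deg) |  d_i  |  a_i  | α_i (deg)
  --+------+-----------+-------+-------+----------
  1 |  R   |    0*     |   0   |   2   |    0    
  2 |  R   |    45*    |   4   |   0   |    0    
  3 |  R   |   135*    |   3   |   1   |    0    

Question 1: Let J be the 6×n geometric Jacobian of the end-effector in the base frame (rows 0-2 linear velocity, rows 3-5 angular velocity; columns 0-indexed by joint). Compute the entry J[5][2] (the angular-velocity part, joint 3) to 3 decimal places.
1.000

axis z_2 = (0.0000,0.0000,1.0000); lever o_n−o_2 = (-1.0000,0.0000,3.0000)
cross product → J_v[:, 2] = (-0.0000,-1.0000,0.0000)
J_ω[:, 2] = z_2
entry J[5][2] = 1.0000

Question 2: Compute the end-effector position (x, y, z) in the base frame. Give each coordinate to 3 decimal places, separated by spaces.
1.000 0.000 7.000

after link 1: o_1 = (2.0000, 0.0000, 0.0000)
after link 2: o_2 = (2.0000, 0.0000, 4.0000)
after link 3: o_3 = (1.0000, 0.0000, 7.0000)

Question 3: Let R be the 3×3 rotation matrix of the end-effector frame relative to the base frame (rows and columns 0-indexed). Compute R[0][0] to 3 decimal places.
End-effector x-axis (col 0 of R) = (-1.0000,0.0000,0.0000)
R[0][0] = -1.0000

-1.000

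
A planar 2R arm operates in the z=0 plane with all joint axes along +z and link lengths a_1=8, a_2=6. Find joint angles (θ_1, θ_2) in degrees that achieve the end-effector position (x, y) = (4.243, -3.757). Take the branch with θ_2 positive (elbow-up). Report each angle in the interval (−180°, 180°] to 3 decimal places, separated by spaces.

-89.995 135.000

cos θ_2 = (32.1181−8²−6²)/(2·8·6) = -0.7071; θ_2 = 134.9997° (elbow-up)
β = atan2(-3.7570,4.2430) = -41.5236°; ψ = atan2(4.2427,3.7574) = 48.4713°
θ_1 = β − ψ = -89.9949°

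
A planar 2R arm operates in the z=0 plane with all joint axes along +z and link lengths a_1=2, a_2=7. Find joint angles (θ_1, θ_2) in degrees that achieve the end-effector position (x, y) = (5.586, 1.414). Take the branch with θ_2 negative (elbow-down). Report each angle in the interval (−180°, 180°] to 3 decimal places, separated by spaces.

cos θ_2 = (33.2028−2²−7²)/(2·2·7) = -0.7070; θ_2 = -134.9948° (elbow-down)
β = atan2(1.4140,5.5860) = 14.2051°; ψ = atan2(-4.9502,-2.9493) = -120.7863°
θ_1 = β − ψ = 134.9913°

134.991 -134.995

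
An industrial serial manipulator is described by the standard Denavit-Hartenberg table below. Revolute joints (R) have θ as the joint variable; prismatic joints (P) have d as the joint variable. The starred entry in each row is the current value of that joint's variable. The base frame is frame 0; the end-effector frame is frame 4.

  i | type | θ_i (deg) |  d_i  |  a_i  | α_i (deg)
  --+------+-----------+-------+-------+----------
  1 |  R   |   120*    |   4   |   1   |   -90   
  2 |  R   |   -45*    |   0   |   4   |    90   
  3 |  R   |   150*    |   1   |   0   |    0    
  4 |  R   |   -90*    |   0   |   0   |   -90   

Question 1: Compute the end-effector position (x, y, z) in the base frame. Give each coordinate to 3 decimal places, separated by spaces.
after link 1: o_1 = (-0.5000, 0.8660, 4.0000)
after link 2: o_2 = (-1.9142, 3.3155, 6.8284)
after link 3: o_3 = (-1.5607, 2.7031, 7.5355)
after link 4: o_4 = (-1.5607, 2.7031, 7.5355)

-1.561 2.703 7.536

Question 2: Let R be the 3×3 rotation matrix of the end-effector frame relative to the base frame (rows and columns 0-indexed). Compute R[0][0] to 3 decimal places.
-0.927

End-effector x-axis (col 0 of R) = (-0.9268,-0.1268,0.3536)
R[0][0] = -0.9268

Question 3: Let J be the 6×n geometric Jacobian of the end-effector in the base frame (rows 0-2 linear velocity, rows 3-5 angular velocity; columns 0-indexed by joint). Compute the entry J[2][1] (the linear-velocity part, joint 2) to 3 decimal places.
-2.121

axis z_1 = (-0.8660,-0.5000,0.0000); lever o_n−o_1 = (-1.0607,1.8371,3.5355)
cross product → J_v[:, 1] = (-1.7678,3.0619,-2.1213)
J_ω[:, 1] = z_1
entry J[2][1] = -2.1213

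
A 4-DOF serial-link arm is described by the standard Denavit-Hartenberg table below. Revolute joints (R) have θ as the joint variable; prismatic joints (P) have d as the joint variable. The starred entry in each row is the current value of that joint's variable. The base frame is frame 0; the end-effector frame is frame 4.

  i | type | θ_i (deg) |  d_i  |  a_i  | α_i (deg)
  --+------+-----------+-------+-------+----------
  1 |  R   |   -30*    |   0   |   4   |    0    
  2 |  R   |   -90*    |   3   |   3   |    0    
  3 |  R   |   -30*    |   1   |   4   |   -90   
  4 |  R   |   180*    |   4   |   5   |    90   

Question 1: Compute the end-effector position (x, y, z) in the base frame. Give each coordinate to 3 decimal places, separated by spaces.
after link 1: o_1 = (3.4641, -2.0000, 0.0000)
after link 2: o_2 = (1.9641, -4.5981, 3.0000)
after link 3: o_3 = (-1.5000, -6.5981, 4.0000)
after link 4: o_4 = (4.8301, -7.5622, 4.0000)

4.830 -7.562 4.000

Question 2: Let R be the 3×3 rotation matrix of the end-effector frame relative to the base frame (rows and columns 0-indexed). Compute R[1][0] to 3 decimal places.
End-effector x-axis (col 0 of R) = (0.8660,0.5000,-0.0000)
R[1][0] = 0.5000

0.500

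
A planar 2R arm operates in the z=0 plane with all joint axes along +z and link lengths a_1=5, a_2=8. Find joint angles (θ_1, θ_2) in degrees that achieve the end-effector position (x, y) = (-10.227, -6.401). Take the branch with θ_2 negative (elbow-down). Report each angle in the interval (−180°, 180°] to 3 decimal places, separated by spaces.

-119.995 -45.004

cos θ_2 = (145.5643−5²−8²)/(2·5·8) = 0.7071; θ_2 = -45.0043° (elbow-down)
β = atan2(-6.4010,-10.2270) = -147.9579°; ψ = atan2(-5.6573,10.6564) = -27.9629°
θ_1 = β − ψ = -119.9950°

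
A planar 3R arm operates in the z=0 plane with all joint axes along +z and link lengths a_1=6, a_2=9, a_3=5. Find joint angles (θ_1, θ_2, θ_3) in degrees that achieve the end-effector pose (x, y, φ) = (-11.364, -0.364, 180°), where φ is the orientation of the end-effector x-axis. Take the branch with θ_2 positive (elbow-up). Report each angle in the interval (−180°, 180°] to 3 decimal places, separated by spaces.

wrist centre = target − a_3·(cos φ, sin φ) = (-6.3640, -0.3640)
cos θ_2 = (40.6330−6²−9²)/(2·6·9) = -0.7071; θ_2 = 134.9996° (elbow-up)
β = atan2(-0.3640,-6.3640) = -176.7264°; ψ = atan2(6.3640,-0.3639) = 93.2728°
θ_1 = β − ψ = -269.9993°
θ_3 = φ − θ_1 − θ_2 = -45.0004° (wrapped to (-180°,180°])

90.001 135.000 -45.000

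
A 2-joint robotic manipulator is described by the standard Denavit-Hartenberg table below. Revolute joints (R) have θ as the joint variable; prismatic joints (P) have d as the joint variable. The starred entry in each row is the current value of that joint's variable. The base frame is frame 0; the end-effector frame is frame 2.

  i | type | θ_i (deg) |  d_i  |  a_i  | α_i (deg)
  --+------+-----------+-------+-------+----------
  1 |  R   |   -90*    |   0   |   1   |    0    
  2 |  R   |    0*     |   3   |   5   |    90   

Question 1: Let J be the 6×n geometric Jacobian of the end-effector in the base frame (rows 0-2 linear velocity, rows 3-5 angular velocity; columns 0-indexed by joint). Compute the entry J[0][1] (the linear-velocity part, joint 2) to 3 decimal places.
axis z_1 = (0.0000,0.0000,1.0000); lever o_n−o_1 = (0.0000,-5.0000,3.0000)
cross product → J_v[:, 1] = (5.0000,0.0000,-0.0000)
J_ω[:, 1] = z_1
entry J[0][1] = 5.0000

5.000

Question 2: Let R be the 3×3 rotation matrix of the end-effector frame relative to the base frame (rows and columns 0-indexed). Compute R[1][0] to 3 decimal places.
End-effector x-axis (col 0 of R) = (0.0000,-1.0000,0.0000)
R[1][0] = -1.0000

-1.000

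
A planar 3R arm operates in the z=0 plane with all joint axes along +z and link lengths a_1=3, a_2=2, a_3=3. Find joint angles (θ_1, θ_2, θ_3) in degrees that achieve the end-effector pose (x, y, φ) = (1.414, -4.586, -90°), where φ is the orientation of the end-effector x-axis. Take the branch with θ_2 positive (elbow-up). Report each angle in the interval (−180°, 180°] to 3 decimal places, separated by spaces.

-90.008 135.000 -134.991

wrist centre = target − a_3·(cos φ, sin φ) = (1.4140, -1.5860)
cos θ_2 = (4.5148−3²−2²)/(2·3·2) = -0.7071; θ_2 = 134.9995° (elbow-up)
β = atan2(-1.5860,1.4140) = -48.2814°; ψ = atan2(1.4142,1.5858) = 41.7268°
θ_1 = β − ψ = -90.0082°
θ_3 = φ − θ_1 − θ_2 = -134.9913° (wrapped to (-180°,180°])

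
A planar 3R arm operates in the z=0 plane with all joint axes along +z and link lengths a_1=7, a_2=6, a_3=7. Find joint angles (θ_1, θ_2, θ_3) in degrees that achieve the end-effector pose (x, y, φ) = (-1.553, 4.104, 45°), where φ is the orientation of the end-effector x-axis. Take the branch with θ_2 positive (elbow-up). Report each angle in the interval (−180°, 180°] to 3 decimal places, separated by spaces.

135.000 119.999 150.001

wrist centre = target − a_3·(cos φ, sin φ) = (-6.5027, -0.8457)
cos θ_2 = (43.0010−7²−6²)/(2·7·6) = -0.5000; θ_2 = 119.9992° (elbow-up)
β = atan2(-0.8457,-6.5027) = -172.5897°; ψ = atan2(5.1962,4.0001) = 52.4106°
θ_1 = β − ψ = -225.0003°
θ_3 = φ − θ_1 − θ_2 = 150.0011° (wrapped to (-180°,180°])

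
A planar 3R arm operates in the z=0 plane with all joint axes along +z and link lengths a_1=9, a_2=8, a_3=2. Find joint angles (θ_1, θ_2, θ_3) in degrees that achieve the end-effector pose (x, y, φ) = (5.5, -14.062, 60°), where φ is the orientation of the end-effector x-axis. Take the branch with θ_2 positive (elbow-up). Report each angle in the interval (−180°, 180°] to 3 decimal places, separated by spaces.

-88.196 30.004 118.191

wrist centre = target − a_3·(cos φ, sin φ) = (4.5000, -15.7941)
cos θ_2 = (269.7020−9²−8²)/(2·9·8) = 0.8660; θ_2 = 30.0045° (elbow-up)
β = atan2(-15.7941,4.5000) = -74.0968°; ψ = atan2(4.0005,15.9279) = 14.0991°
θ_1 = β − ψ = -88.1959°
θ_3 = φ − θ_1 − θ_2 = 118.1914° (wrapped to (-180°,180°])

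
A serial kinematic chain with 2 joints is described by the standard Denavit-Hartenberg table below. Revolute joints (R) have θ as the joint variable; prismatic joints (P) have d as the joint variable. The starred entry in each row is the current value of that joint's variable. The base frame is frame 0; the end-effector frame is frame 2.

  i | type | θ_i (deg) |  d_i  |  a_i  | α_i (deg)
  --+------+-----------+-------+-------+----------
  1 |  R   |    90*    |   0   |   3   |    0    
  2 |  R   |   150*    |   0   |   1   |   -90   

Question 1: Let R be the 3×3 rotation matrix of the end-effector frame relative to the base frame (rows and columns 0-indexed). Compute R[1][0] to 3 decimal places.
End-effector x-axis (col 0 of R) = (-0.5000,-0.8660,0.0000)
R[1][0] = -0.8660

-0.866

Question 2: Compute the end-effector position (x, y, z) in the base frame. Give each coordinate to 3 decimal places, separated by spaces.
-0.500 2.134 0.000

after link 1: o_1 = (0.0000, 3.0000, 0.0000)
after link 2: o_2 = (-0.5000, 2.1340, 0.0000)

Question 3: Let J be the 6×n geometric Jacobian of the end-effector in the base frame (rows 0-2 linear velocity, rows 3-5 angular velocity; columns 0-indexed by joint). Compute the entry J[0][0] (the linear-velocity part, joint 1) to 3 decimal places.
axis z_0 = ẑ; lever o_n−o_0 = (-0.5000,2.1340,0.0000)
cross product → J_v[:, 0] = (-2.1340,-0.5000,0.0000)
J_ω[:, 0] = z_0
entry J[0][0] = -2.1340

-2.134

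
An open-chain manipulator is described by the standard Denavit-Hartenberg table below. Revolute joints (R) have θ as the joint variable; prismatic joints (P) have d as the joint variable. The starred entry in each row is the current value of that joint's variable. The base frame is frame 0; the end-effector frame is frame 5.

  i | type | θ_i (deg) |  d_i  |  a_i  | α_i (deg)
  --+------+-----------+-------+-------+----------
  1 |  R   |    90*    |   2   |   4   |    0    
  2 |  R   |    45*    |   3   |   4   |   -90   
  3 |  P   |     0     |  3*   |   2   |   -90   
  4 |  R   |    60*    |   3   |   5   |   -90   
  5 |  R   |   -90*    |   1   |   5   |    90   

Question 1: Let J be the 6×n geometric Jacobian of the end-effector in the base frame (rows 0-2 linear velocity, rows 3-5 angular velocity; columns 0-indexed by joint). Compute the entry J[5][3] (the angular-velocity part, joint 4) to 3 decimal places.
-1.000

axis z_3 = (-0.0000,-0.0000,-1.0000); lever o_n−o_3 = (2.2600,4.5708,-8.0000)
cross product → J_v[:, 3] = (4.5708,-2.2600,-0.0000)
J_ω[:, 3] = z_3
entry J[5][3] = -1.0000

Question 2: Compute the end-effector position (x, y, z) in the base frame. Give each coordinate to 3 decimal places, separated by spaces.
after link 1: o_1 = (0.0000, 4.0000, 2.0000)
after link 2: o_2 = (-2.8284, 6.8284, 5.0000)
after link 3: o_3 = (-6.3640, 6.1213, 5.0000)
after link 4: o_4 = (-5.0699, 10.9509, 2.0000)
after link 5: o_5 = (-4.1039, 10.6921, -3.0000)

-4.104 10.692 -3.000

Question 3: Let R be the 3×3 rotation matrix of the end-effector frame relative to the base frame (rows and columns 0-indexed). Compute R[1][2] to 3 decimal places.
End-effector z-axis (col 2 of R) = (-0.2588,-0.9659,0.0000)
R[1][2] = -0.9659

-0.966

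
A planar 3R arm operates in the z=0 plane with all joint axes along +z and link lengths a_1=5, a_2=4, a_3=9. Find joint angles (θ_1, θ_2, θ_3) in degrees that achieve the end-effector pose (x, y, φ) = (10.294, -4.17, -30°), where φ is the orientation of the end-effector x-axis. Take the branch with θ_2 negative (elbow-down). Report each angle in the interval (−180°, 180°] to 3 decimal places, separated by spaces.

59.997 -150.004 60.006

wrist centre = target − a_3·(cos φ, sin φ) = (2.4998, 0.3300)
cos θ_2 = (6.3578−5²−4²)/(2·5·4) = -0.8661; θ_2 = -150.0035° (elbow-down)
β = atan2(0.3300,2.4998) = 7.5203°; ψ = atan2(-1.9998,1.5358) = -52.4768°
θ_1 = β − ψ = 59.9971°
θ_3 = φ − θ_1 − θ_2 = 60.0064° (wrapped to (-180°,180°])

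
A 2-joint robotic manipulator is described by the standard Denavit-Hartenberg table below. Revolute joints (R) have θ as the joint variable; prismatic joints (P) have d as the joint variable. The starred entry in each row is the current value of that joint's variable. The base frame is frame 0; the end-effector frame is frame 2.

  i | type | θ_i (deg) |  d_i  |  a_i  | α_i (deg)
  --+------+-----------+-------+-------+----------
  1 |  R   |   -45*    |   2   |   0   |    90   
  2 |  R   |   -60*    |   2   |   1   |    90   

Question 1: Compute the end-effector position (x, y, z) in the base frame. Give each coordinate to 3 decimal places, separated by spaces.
after link 1: o_1 = (0.0000, 0.0000, 2.0000)
after link 2: o_2 = (-1.0607, -1.7678, 1.1340)

-1.061 -1.768 1.134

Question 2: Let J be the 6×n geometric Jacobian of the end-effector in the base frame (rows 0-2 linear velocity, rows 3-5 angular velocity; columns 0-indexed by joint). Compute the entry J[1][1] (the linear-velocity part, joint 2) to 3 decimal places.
axis z_1 = (-0.7071,-0.7071,0.0000); lever o_n−o_1 = (-1.0607,-1.7678,-0.8660)
cross product → J_v[:, 1] = (0.6124,-0.6124,0.5000)
J_ω[:, 1] = z_1
entry J[1][1] = -0.6124

-0.612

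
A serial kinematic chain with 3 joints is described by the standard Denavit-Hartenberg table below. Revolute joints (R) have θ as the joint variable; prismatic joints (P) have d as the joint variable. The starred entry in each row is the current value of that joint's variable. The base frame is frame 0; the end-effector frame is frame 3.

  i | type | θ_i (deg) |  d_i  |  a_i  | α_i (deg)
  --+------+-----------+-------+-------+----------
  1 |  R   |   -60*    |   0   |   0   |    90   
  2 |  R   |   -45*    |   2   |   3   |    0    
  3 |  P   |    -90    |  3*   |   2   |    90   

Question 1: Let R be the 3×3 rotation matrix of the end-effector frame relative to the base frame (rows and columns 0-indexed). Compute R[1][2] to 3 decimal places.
End-effector z-axis (col 2 of R) = (-0.3536,0.6124,0.7071)
R[1][2] = 0.6124

0.612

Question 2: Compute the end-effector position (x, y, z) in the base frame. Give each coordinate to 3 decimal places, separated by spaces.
-3.977 -3.112 -3.536

after link 1: o_1 = (0.0000, 0.0000, 0.0000)
after link 2: o_2 = (-0.6714, -2.8371, -2.1213)
after link 3: o_3 = (-3.9766, -3.1124, -3.5355)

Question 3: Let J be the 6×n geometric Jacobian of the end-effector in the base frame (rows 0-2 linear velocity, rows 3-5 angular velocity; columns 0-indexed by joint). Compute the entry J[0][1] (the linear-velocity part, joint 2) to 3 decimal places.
1.768

axis z_1 = (-0.8660,-0.5000,0.0000); lever o_n−o_1 = (-3.9766,-3.1124,-3.5355)
cross product → J_v[:, 1] = (1.7678,-3.0619,0.7071)
J_ω[:, 1] = z_1
entry J[0][1] = 1.7678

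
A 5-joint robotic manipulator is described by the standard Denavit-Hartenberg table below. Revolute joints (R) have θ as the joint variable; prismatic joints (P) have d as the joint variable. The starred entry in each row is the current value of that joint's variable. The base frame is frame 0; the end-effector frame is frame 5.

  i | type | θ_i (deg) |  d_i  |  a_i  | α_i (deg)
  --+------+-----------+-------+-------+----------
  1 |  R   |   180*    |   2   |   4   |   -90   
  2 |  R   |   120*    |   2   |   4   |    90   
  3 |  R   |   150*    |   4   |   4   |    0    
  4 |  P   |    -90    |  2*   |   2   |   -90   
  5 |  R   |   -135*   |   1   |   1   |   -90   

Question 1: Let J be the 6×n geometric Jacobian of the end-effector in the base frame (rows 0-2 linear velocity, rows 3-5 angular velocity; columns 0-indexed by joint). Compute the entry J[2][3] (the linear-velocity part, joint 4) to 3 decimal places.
prismatic axis z_3 = (-0.8660,0.0000,-0.5000)
J_v[:, 3] = z_3; J_ω[:, 3] = (0,0,0)
entry J[2][3] = -0.5000

-0.500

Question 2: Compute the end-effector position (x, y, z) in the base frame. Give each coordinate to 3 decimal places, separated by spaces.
-9.650 -5.620 -1.627

after link 1: o_1 = (-4.0000, 0.0000, 2.0000)
after link 2: o_2 = (-2.0000, -2.0000, -1.4641)
after link 3: o_3 = (-7.1962, -4.0000, -0.4641)
after link 4: o_4 = (-8.4282, -5.7321, -2.3301)
after link 5: o_5 = (-9.6504, -5.6197, -1.6275)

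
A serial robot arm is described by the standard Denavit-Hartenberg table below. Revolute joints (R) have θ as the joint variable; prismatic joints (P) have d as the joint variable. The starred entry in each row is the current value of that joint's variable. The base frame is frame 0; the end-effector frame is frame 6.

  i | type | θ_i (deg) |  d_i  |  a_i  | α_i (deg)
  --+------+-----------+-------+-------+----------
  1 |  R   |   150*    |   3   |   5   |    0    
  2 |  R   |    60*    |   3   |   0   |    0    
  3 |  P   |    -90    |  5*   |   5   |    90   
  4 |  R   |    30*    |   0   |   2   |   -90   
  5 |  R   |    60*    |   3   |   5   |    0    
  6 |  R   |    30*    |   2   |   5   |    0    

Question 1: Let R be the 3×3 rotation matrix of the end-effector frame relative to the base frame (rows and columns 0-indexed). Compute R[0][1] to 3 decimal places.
0.433

End-effector y-axis (col 1 of R) = (0.4330,-0.7500,-0.5000)
R[0][1] = 0.4330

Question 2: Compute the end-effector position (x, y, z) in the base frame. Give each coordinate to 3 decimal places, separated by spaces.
after link 1: o_1 = (-4.3301, 2.5000, 3.0000)
after link 2: o_2 = (-4.3301, 2.5000, 6.0000)
after link 3: o_3 = (-6.8301, 6.8301, 11.0000)
after link 4: o_4 = (-7.6962, 8.3301, 12.0000)
after link 5: o_5 = (-11.7787, 6.7410, 15.8481)
after link 6: o_6 = (-15.6088, 3.3750, 17.5801)

-15.609 3.375 17.580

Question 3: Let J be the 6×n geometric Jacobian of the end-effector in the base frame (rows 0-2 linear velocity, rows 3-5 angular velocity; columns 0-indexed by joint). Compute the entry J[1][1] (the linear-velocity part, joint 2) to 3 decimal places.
-11.279

axis z_1 = (0.0000,0.0000,1.0000); lever o_n−o_1 = (-11.2787,0.8750,14.5801)
cross product → J_v[:, 1] = (-0.8750,-11.2787,0.0000)
J_ω[:, 1] = z_1
entry J[1][1] = -11.2787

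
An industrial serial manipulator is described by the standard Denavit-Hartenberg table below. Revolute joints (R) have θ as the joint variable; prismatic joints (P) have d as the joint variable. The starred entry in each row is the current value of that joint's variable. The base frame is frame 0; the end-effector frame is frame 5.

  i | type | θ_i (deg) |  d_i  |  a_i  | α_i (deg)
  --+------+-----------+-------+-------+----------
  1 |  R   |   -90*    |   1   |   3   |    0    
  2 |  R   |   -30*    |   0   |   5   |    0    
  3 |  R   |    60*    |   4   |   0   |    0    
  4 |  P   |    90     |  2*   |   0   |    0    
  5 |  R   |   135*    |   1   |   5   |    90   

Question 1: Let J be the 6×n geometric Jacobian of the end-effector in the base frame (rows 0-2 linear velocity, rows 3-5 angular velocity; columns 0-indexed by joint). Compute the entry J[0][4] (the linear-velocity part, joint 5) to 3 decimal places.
axis z_4 = (0.0000,0.0000,1.0000); lever o_n−o_4 = (-4.8296,1.2941,1.0000)
cross product → J_v[:, 4] = (-1.2941,-4.8296,0.0000)
J_ω[:, 4] = z_4
entry J[0][4] = -1.2941

-1.294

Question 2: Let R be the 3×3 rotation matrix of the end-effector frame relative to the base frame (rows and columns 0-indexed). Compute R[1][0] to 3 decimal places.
0.259

End-effector x-axis (col 0 of R) = (-0.9659,0.2588,0.0000)
R[1][0] = 0.2588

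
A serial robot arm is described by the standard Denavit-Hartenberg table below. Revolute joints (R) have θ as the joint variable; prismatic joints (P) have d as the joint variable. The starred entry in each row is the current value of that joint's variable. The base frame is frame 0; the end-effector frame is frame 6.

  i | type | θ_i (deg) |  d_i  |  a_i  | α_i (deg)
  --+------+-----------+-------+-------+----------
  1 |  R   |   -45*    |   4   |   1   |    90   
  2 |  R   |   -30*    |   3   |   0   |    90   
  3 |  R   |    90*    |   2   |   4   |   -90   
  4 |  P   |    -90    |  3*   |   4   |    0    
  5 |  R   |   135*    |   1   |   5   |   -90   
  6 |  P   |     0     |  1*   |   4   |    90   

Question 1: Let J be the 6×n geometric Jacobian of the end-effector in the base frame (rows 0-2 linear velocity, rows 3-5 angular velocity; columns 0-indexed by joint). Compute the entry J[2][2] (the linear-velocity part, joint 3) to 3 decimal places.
axis z_2 = (-0.3536,0.3536,-0.8660); lever o_n−o_2 = (-8.8992,-4.7576,2.9276)
cross product → J_v[:, 2] = (-3.0852,8.7420,4.8284)
J_ω[:, 2] = z_2
entry J[2][2] = 4.8284

4.828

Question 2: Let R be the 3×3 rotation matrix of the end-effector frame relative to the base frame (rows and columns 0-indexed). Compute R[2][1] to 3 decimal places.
End-effector y-axis (col 1 of R) = (0.7500,0.2500,0.6124)
R[2][1] = 0.6124

0.612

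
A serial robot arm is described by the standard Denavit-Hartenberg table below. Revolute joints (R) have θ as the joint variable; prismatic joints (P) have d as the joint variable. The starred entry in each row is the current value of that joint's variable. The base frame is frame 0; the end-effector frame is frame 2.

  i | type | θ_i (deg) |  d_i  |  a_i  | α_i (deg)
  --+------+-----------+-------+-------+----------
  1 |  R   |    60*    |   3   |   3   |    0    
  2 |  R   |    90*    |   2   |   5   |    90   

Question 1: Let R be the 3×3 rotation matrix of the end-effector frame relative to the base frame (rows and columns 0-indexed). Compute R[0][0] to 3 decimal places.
-0.866

End-effector x-axis (col 0 of R) = (-0.8660,0.5000,0.0000)
R[0][0] = -0.8660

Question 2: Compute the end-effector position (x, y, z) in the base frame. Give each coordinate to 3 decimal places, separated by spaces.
-2.830 5.098 5.000

after link 1: o_1 = (1.5000, 2.5981, 3.0000)
after link 2: o_2 = (-2.8301, 5.0981, 5.0000)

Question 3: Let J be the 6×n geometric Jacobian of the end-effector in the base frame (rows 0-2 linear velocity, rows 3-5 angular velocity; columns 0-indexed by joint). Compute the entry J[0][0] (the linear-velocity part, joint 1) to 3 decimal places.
axis z_0 = ẑ; lever o_n−o_0 = (-2.8301,5.0981,5.0000)
cross product → J_v[:, 0] = (-5.0981,-2.8301,0.0000)
J_ω[:, 0] = z_0
entry J[0][0] = -5.0981

-5.098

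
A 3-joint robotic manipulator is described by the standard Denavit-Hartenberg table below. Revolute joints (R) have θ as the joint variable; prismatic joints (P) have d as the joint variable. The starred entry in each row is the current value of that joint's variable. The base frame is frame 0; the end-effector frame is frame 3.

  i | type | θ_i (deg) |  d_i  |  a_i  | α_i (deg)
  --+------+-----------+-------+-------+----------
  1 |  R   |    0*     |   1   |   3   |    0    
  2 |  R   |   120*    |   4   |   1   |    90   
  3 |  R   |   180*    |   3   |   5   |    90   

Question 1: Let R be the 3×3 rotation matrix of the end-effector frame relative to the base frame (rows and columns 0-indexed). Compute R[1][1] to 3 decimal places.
0.500

End-effector y-axis (col 1 of R) = (0.8660,0.5000,0.0000)
R[1][1] = 0.5000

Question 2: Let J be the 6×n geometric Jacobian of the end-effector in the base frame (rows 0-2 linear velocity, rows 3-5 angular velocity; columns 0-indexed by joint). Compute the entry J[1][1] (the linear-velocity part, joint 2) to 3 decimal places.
4.598

axis z_1 = (0.0000,0.0000,1.0000); lever o_n−o_1 = (4.5981,-1.9641,4.0000)
cross product → J_v[:, 1] = (1.9641,4.5981,-0.0000)
J_ω[:, 1] = z_1
entry J[1][1] = 4.5981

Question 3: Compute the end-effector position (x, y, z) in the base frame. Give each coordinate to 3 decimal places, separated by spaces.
7.598 -1.964 5.000

after link 1: o_1 = (3.0000, 0.0000, 1.0000)
after link 2: o_2 = (2.5000, 0.8660, 5.0000)
after link 3: o_3 = (7.5981, -1.9641, 5.0000)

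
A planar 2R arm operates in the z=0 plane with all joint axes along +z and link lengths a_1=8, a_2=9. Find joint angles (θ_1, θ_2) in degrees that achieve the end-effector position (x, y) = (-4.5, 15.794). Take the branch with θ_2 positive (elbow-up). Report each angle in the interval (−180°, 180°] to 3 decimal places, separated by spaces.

89.997 30.006

cos θ_2 = (269.7004−8²−9²)/(2·8·9) = 0.8660; θ_2 = 30.0057° (elbow-up)
β = atan2(15.7940,-4.5000) = 105.9032°; ψ = atan2(4.5008,15.7938) = 15.9061°
θ_1 = β − ψ = 89.9972°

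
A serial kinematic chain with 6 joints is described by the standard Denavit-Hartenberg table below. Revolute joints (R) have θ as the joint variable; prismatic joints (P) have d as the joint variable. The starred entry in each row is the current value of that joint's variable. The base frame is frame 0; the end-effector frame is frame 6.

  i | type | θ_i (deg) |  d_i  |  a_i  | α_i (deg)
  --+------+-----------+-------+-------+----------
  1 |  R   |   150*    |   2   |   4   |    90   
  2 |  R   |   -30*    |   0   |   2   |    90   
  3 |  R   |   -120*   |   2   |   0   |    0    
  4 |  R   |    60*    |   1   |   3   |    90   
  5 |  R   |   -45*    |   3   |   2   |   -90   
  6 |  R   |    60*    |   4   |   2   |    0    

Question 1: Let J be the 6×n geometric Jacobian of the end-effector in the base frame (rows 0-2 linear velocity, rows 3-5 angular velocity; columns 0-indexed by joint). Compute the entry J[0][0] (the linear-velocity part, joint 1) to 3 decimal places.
axis z_0 = ẑ; lever o_n−o_0 = (-9.2758,-3.3264,-3.6488)
cross product → J_v[:, 0] = (3.3264,-9.2758,0.0000)
J_ω[:, 0] = z_0
entry J[0][0] = 3.3264

3.326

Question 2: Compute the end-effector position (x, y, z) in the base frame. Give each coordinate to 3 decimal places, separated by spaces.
-9.276 -3.326 -3.649

after link 1: o_1 = (-3.4641, 2.0000, 2.0000)
after link 2: o_2 = (-4.9641, 2.8660, 1.0000)
after link 3: o_3 = (-4.0981, 2.3660, -0.7321)
after link 4: o_4 = (-6.0891, 0.5155, -2.3481)
after link 5: o_5 = (-6.6456, -2.3094, -0.1778)
after link 6: o_6 = (-9.2758, -3.3264, -3.6488)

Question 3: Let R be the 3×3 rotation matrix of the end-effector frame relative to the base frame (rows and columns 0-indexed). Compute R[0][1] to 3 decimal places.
End-effector y-axis (col 1 of R) = (0.5602,0.5776,-0.5937)
R[0][1] = 0.5602

0.560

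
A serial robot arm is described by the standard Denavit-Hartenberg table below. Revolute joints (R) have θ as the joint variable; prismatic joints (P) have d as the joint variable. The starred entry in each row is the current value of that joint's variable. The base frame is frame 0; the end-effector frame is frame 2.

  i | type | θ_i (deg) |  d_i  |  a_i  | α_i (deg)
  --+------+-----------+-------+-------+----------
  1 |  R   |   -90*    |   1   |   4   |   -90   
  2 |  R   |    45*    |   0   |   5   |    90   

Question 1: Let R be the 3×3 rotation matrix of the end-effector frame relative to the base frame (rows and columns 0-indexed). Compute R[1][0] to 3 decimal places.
End-effector x-axis (col 0 of R) = (0.0000,-0.7071,-0.7071)
R[1][0] = -0.7071

-0.707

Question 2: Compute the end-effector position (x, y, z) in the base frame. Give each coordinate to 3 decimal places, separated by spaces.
after link 1: o_1 = (0.0000, -4.0000, 1.0000)
after link 2: o_2 = (0.0000, -7.5355, -2.5355)

0.000 -7.536 -2.536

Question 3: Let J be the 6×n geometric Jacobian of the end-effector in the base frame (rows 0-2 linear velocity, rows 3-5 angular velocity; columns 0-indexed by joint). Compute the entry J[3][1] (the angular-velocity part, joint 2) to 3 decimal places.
1.000

axis z_1 = (1.0000,0.0000,0.0000); lever o_n−o_1 = (0.0000,-3.5355,-3.5355)
cross product → J_v[:, 1] = (0.0000,3.5355,-3.5355)
J_ω[:, 1] = z_1
entry J[3][1] = 1.0000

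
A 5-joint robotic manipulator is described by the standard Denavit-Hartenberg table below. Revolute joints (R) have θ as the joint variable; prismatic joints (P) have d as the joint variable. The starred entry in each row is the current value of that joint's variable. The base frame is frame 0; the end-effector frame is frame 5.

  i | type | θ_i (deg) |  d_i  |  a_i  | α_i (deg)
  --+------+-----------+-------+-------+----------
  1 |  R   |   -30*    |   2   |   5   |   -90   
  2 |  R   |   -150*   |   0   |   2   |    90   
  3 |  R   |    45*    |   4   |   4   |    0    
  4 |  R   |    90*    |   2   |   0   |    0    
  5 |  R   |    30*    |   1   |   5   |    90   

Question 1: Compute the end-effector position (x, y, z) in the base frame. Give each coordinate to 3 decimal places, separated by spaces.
3.361 2.820 -4.063

after link 1: o_1 = (4.3301, -2.5000, 2.0000)
after link 2: o_2 = (2.8301, -1.6340, 3.0000)
after link 3: o_3 = (0.3910, 3.0403, 0.9501)
after link 4: o_4 = (-0.4751, 3.5403, -0.7819)
after link 5: o_5 = (3.3612, 2.8197, -4.0628)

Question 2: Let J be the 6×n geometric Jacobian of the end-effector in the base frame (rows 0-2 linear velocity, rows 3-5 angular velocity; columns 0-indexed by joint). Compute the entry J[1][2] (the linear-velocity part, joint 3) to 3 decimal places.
axis z_2 = (-0.4330,0.2500,-0.8660); lever o_n−o_2 = (0.5311,4.4537,-7.0628)
cross product → J_v[:, 2] = (2.0913,-3.5182,-2.0613)
J_ω[:, 2] = z_2
entry J[1][2] = -3.5182

-3.518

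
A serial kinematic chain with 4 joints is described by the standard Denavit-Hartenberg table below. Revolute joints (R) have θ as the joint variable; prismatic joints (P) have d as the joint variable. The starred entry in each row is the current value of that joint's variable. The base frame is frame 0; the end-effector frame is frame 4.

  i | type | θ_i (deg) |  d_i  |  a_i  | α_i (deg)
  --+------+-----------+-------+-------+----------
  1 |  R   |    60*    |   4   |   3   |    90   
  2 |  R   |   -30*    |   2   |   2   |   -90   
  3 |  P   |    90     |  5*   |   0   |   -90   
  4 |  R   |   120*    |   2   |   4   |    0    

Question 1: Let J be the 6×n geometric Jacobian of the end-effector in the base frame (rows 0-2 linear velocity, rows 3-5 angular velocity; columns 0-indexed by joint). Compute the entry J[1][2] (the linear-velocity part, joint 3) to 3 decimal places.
prismatic axis z_2 = (0.2500,0.4330,0.8660)
J_v[:, 2] = z_2; J_ω[:, 2] = (0,0,0)
entry J[1][2] = 0.4330

0.433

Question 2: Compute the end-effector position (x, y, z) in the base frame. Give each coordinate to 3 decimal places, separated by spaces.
after link 1: o_1 = (1.5000, 2.5981, 4.0000)
after link 2: o_2 = (4.0981, 3.0981, 3.0000)
after link 3: o_3 = (5.3481, 5.2631, 7.3301)
after link 4: o_4 = (5.3481, 1.2631, 5.3301)

5.348 1.263 5.330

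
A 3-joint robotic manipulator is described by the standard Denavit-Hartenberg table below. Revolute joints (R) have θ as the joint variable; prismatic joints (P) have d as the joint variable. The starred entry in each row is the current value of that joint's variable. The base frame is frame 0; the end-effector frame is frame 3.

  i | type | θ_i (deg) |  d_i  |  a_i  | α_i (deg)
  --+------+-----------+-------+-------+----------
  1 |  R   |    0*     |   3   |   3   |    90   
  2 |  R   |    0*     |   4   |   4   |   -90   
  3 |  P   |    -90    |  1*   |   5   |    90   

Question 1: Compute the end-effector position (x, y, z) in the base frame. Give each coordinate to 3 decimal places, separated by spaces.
after link 1: o_1 = (3.0000, 0.0000, 3.0000)
after link 2: o_2 = (7.0000, -4.0000, 3.0000)
after link 3: o_3 = (7.0000, -9.0000, 4.0000)

7.000 -9.000 4.000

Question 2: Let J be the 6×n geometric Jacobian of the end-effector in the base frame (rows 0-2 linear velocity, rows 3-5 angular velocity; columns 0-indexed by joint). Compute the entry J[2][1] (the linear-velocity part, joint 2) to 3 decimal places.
axis z_1 = (0.0000,-1.0000,0.0000); lever o_n−o_1 = (4.0000,-9.0000,1.0000)
cross product → J_v[:, 1] = (-1.0000,0.0000,4.0000)
J_ω[:, 1] = z_1
entry J[2][1] = 4.0000

4.000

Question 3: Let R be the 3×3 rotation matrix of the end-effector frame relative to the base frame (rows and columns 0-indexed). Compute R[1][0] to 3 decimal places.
End-effector x-axis (col 0 of R) = (0.0000,-1.0000,0.0000)
R[1][0] = -1.0000

-1.000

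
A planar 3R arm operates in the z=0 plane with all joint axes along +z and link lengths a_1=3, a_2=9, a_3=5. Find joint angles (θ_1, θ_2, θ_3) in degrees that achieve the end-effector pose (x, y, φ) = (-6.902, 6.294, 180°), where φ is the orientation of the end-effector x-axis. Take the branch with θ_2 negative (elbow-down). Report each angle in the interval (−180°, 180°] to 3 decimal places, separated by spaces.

wrist centre = target − a_3·(cos φ, sin φ) = (-1.9020, 6.2940)
cos θ_2 = (43.2320−3²−9²)/(2·3·9) = -0.8661; θ_2 = -150.0055° (elbow-down)
β = atan2(6.2940,-1.9020) = 106.8144°; ψ = atan2(-4.4993,-4.7947) = -136.8205°
θ_1 = β − ψ = 243.6350°
θ_3 = φ − θ_1 − θ_2 = 86.3705° (wrapped to (-180°,180°])

-116.365 -150.005 86.371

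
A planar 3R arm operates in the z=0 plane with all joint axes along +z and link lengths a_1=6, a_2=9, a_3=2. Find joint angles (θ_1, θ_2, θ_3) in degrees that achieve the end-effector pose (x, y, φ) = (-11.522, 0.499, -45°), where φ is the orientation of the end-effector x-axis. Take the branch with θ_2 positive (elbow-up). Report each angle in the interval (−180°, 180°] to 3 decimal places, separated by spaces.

wrist centre = target − a_3·(cos φ, sin φ) = (-12.9362, 1.9132)
cos θ_2 = (171.0060−6²−9²)/(2·6·9) = 0.5001; θ_2 = 59.9963° (elbow-up)
β = atan2(1.9132,-12.9362) = 171.5872°; ψ = atan2(7.7939,10.5005) = 36.5845°
θ_1 = β − ψ = 135.0027°
θ_3 = φ − θ_1 − θ_2 = 120.0010° (wrapped to (-180°,180°])

135.003 59.996 120.001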